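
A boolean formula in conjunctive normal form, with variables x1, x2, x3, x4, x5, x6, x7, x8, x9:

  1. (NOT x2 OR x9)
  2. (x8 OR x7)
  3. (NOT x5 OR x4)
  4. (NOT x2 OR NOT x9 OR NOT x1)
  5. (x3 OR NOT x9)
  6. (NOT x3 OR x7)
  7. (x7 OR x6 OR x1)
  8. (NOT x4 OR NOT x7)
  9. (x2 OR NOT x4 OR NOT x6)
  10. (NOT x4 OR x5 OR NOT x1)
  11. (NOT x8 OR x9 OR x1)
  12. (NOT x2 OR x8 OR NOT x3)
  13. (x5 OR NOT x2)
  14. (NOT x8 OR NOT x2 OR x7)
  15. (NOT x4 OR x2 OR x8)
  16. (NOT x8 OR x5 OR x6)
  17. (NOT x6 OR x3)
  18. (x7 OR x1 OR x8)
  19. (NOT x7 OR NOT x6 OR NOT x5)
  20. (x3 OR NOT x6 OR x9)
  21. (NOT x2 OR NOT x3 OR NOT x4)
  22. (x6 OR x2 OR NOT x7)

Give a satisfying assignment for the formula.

Set x1 = True and propagate.
For the remaining variables, x2 = False, x3 = False, x4 = True, x5 = True, x6 = False, x7 = False, x8 = True, x9 = False works.

x1=True, x2=False, x3=False, x4=True, x5=True, x6=False, x7=False, x8=True, x9=False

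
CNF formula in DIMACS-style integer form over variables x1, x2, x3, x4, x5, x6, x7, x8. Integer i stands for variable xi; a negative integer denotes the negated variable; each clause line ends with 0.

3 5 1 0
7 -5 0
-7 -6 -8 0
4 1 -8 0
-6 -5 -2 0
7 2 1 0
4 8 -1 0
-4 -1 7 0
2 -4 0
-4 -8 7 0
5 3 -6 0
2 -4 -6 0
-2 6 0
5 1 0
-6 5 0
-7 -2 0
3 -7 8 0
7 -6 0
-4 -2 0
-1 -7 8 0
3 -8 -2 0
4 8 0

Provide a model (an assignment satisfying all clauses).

Branch on x1: take x1 = True.
Try x2 = False.
  then x4 is forced to False.
  then x8 is forced to True.
For the remaining variables, x3 = False, x5 = False, x6 = False, x7 = True works.

x1=1, x2=0, x3=0, x4=0, x5=0, x6=0, x7=1, x8=1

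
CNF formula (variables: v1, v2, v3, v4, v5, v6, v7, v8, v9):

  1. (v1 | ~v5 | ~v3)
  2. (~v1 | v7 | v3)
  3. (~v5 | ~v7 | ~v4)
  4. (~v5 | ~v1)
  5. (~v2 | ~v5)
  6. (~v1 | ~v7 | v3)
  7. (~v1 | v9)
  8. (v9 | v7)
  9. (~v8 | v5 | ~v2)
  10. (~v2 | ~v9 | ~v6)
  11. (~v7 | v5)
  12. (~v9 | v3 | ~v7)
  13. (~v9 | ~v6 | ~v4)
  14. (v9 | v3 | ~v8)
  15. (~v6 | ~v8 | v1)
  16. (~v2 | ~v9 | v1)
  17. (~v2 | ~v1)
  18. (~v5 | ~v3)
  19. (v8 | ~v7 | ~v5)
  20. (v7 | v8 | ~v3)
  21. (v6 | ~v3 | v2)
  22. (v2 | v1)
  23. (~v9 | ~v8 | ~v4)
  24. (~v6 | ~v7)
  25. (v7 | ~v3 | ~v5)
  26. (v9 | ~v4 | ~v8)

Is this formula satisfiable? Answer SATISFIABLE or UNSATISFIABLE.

SATISFIABLE

Pure literal: v4 appears only negated; assign v4 = False.
Set v1 = True and propagate.
  then v5 is forced to False.
  then v9 is forced to True.
  then v7 is forced to False.
  then v3 is forced to True.
  then v2 is forced to False.
  then v8 is forced to True.
  then v6 is forced to True.
Every clause has at least one true literal under this assignment.
So v1=T  v2=F  v3=T  v4=F  v5=F  v6=T  v7=F  v8=T  v9=T is a satisfying assignment.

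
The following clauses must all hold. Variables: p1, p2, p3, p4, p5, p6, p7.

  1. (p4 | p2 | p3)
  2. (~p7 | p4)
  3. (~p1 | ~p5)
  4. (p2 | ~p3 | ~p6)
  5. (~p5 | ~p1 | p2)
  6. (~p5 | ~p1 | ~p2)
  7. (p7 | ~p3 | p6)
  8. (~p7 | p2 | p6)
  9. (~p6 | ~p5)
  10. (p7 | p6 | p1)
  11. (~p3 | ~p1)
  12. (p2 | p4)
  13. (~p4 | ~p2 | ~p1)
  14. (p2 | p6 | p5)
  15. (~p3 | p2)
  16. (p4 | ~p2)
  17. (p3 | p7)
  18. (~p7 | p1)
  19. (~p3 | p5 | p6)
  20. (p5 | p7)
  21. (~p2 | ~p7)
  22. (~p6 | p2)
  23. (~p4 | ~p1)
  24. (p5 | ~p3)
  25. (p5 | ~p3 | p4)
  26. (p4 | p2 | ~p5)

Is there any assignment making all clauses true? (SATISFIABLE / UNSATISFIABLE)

UNSATISFIABLE

p2 = True:
  propagation gives p4=True, p1=False, p7=False, p6=True; an empty clause results — contradiction.
p2 = False:
  propagation gives p4=True, p3=False, p7=True, p6=True; an empty clause results — contradiction.
Every branch closes, so no satisfying assignment exists.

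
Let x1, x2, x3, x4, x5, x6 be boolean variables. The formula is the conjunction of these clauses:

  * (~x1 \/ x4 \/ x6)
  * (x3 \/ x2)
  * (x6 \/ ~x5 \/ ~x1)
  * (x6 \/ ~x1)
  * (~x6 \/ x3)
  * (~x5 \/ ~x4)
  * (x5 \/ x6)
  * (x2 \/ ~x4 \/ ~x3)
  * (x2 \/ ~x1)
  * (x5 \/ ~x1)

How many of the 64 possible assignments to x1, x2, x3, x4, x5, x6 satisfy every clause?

9

Case analysis on x1 and x6:
  x1=T, x6=T: remaining (x2,x3,x4,x5) ∈ {(T,T,F,T)} — 1.
  x1=T, x6=F: a clause becomes empty — 0.
  x1=F, x6=T: 5 of the 16 assignments to (x2,x3,x4,x5) work.
  x1=F, x6=F: remaining (x2,x3,x4,x5) ∈ {(F,T,F,T); (T,F,F,T); (T,T,F,T)} — 3.
Total: 1 + 0 + 5 + 3 = 9.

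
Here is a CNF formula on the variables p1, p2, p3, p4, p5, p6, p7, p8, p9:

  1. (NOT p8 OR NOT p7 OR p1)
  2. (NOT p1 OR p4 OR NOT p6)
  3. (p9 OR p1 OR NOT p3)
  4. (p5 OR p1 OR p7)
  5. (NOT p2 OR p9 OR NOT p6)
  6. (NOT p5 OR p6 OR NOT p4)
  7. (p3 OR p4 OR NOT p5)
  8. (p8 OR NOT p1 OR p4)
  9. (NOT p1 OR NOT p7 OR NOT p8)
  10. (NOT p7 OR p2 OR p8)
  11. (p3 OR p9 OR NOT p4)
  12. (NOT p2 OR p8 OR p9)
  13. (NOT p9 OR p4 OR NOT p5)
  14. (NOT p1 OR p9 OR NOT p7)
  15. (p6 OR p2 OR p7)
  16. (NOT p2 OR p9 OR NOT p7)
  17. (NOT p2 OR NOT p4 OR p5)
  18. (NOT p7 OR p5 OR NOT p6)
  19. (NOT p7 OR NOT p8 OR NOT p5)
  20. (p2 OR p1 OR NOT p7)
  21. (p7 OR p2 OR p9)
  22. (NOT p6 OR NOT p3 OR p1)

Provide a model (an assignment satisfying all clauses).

Try p1 = True.
Branch on p2: take p2 = False.
Branch on p3: take p3 = True.
The remaining clauses are satisfied by p4 = True, p5 = False, p6 = True, p7 = False, p8 = False, p9 = True.
Every clause has at least one true literal under this assignment.

p1=True  p2=False  p3=True  p4=True  p5=False  p6=True  p7=False  p8=False  p9=True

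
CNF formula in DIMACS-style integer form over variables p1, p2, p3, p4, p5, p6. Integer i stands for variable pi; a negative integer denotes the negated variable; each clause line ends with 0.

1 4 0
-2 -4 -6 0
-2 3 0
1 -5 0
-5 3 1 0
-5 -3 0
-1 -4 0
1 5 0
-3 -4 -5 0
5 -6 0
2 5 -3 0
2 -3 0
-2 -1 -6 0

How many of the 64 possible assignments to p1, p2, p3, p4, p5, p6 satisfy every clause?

Satisfying assignments:
  p1=T p2=F p3=F p4=F p5=F p6=F
  p1=T p2=F p3=F p4=F p5=T p6=F
  p1=T p2=F p3=F p4=F p5=T p6=T
  p1=T p2=T p3=T p4=F p5=F p6=F
That's 4 in total.

4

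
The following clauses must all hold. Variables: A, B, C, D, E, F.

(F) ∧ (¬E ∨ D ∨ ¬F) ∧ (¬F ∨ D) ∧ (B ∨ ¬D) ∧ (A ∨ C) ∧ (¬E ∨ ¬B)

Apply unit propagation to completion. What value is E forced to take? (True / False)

(F) stands alone — F = True.
In (¬F ∨ D), ¬F is now false; D must hold, so D = True.
(B ∨ ¬D) with D = True leaves only B, so B = True.
In (¬E ∨ ¬B), ¬B is now false; ¬E must hold, so E = False.

False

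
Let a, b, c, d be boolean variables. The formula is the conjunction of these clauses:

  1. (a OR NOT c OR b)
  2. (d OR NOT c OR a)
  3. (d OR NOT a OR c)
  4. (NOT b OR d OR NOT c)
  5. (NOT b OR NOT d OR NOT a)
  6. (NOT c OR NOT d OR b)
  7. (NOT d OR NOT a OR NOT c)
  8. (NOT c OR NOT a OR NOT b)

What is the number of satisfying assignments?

Case analysis on c and a:
  c=1, a=1: remaining (b,d) ∈ {(0,0)} — 1.
  c=1, a=0: remaining (b,d) ∈ {(1,1)} — 1.
  c=0, a=1: remaining (b,d) ∈ {(0,1)} — 1.
  c=0, a=0: remaining (b,d) ∈ {(0,0); (0,1); (1,0); (1,1)} — 4.
Total: 1 + 1 + 1 + 4 = 7.

7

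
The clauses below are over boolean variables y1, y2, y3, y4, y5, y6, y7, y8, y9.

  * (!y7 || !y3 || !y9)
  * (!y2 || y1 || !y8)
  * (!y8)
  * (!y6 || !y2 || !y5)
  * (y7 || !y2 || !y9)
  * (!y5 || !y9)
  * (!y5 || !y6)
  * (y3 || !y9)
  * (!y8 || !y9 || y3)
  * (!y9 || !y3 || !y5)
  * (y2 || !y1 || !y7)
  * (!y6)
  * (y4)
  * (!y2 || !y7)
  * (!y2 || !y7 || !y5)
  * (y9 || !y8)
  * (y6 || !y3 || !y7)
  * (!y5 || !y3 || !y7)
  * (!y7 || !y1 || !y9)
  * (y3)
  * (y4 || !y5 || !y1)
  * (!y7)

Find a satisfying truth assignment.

Unit propagation: (!y8) forces y8 = False.
Unit propagation: (!y6) forces y6 = False.
Unit propagation: (y4) forces y4 = True.
(y3) is a unit clause, so y3 = True.
(!y7) is a unit clause, so y7 = False.
Pure literal: y9 appears only negated; assign y9 = False.
y1, y2, y5 are now unconstrained; take y1 = True, y2 = True, y5 = True.
Check each clause:
  1. (!y9 || !y7 || !y3) — !y7 is true.
  2. (!y8 || y1 || !y2) — !y8 is true.
  3. (!y8) — !y8 is true.
  4. (!y5 || !y2 || !y6) — !y6 is true.
  5. (!y9 || y7 || !y2) — !y9 is true.
  6. (!y5 || !y9) — !y9 is true.
  7. (!y5 || !y6) — !y6 is true.
  8. (!y9 || y3) — y3 is true.
  9. (!y9 || !y8 || y3) — !y8 is true.
  10. (!y9 || !y3 || !y5) — !y9 is true.
  11. (!y7 || !y1 || y2) — !y7 is true.
  12. (!y6) — !y6 is true.
  13. (y4) — y4 is true.
  14. (!y2 || !y7) — !y7 is true.
  15. (!y2 || !y5 || !y7) — !y7 is true.
  16. (y9 || !y8) — !y8 is true.
  17. (!y3 || y6 || !y7) — !y7 is true.
  18. (!y7 || !y5 || !y3) — !y7 is true.
  19. (!y7 || !y1 || !y9) — !y7 is true.
  20. (y3) — y3 is true.
  21. (!y1 || !y5 || y4) — y4 is true.
  22. (!y7) — !y7 is true.

y1=True  y2=True  y3=True  y4=True  y5=True  y6=False  y7=False  y8=False  y9=False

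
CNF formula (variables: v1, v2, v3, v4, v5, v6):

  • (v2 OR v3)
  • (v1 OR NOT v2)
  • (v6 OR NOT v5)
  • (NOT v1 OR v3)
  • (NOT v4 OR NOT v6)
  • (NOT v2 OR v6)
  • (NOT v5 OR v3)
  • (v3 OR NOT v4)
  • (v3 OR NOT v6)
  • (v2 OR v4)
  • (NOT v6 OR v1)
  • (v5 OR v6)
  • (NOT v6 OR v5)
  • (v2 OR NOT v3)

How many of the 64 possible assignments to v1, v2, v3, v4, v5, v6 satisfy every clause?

1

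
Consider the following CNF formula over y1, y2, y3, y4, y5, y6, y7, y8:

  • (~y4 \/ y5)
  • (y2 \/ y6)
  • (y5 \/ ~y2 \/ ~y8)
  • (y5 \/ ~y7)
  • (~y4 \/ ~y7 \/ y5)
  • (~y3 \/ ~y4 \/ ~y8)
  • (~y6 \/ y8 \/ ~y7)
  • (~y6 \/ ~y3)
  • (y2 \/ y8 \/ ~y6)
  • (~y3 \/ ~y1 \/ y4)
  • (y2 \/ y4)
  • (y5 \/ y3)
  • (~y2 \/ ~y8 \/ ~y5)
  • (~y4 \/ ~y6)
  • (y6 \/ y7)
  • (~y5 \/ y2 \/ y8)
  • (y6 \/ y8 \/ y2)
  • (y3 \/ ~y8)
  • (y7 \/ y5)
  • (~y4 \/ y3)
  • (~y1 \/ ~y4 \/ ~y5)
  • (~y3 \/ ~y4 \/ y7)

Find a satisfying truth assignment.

Try y1 = True.
The remaining clauses are satisfied by y2 = True, y3 = False, y4 = False, y5 = True, y6 = True, y7 = False, y8 = False.
Every clause has at least one true literal under this assignment.

y1=T, y2=T, y3=F, y4=F, y5=T, y6=T, y7=F, y8=F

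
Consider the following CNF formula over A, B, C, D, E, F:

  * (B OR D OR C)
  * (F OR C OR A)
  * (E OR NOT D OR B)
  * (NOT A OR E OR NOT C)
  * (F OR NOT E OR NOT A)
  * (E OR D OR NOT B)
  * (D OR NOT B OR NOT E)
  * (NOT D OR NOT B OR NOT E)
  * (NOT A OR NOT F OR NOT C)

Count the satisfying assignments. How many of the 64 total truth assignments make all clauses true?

Case analysis on E and B:
  E=1, B=1: a clause becomes empty — 0.
  E=1, B=0: 6 of the 16 assignments to (A,C,D,F) work.
  E=0, B=1: 5 of the 16 assignments to (A,C,D,F) work.
  E=0, B=0: remaining (A,C,D,F) ∈ {(0,1,0,0); (0,1,0,1)} — 2.
Total: 0 + 6 + 5 + 2 = 13.

13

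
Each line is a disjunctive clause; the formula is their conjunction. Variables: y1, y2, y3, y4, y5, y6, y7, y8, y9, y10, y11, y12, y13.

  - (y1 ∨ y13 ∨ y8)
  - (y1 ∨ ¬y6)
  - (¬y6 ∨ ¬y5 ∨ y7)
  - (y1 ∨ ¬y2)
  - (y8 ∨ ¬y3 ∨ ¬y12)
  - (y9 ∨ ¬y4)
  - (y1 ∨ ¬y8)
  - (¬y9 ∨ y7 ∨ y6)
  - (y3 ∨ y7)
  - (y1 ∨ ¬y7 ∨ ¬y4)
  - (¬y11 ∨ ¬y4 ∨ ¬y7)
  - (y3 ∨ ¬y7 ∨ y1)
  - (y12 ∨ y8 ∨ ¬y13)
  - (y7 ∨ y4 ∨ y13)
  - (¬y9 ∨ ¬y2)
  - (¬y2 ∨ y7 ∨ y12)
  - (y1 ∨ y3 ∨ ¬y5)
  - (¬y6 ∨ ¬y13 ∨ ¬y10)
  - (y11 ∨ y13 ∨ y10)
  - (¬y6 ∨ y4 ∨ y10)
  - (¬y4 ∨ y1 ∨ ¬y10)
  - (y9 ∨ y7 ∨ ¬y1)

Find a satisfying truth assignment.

y1 = T, y2 = F, y3 = T, y4 = F, y5 = F, y6 = T, y7 = T, y8 = T, y9 = T, y10 = T, y11 = T, y12 = T, y13 = F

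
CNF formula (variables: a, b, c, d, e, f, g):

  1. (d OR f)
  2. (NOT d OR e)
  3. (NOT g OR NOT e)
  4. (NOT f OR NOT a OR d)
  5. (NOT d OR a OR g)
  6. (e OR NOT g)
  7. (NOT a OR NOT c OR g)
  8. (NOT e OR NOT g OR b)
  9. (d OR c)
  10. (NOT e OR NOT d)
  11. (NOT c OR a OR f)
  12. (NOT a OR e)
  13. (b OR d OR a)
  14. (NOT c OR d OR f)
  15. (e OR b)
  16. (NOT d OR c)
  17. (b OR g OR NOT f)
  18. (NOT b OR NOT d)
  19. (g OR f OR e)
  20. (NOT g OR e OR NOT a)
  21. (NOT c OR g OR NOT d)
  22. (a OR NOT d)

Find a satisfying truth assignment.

a=0, b=1, c=1, d=0, e=1, f=1, g=0

Check each clause:
  1. (f OR d) — f is true.
  2. (e OR NOT d) — NOT d is true.
  3. (NOT g OR NOT e) — NOT g is true.
  4. (NOT f OR d OR NOT a) — NOT a is true.
  5. (g OR a OR NOT d) — NOT d is true.
  6. (e OR NOT g) — NOT g is true.
  7. (NOT c OR g OR NOT a) — NOT a is true.
  8. (NOT e OR b OR NOT g) — NOT g is true.
  9. (c OR d) — c is true.
  10. (NOT d OR NOT e) — NOT d is true.
  11. (a OR NOT c OR f) — f is true.
  12. (NOT a OR e) — e is true.
  13. (a OR d OR b) — b is true.
  14. (f OR d OR NOT c) — f is true.
  15. (b OR e) — b is true.
  16. (c OR NOT d) — c is true.
  17. (g OR NOT f OR b) — b is true.
  18. (NOT b OR NOT d) — NOT d is true.
  19. (e OR f OR g) — e is true.
  20. (NOT a OR e OR NOT g) — NOT g is true.
  21. (g OR NOT d OR NOT c) — NOT d is true.
  22. (a OR NOT d) — NOT d is true.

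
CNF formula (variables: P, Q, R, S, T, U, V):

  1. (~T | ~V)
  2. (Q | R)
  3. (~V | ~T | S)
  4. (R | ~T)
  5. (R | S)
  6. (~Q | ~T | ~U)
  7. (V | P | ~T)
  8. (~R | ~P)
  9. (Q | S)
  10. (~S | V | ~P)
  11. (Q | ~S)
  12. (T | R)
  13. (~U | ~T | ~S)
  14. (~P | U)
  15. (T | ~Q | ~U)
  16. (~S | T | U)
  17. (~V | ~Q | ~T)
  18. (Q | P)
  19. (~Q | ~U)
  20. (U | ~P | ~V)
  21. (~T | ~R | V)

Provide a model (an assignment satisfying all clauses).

P=0  Q=1  R=1  S=0  T=0  U=0  V=0

Branch on P: take P = False.
  then Q is forced to True.
  then U is forced to False.
For the remaining variables, R = True, S = False, T = False, V = False works.
Every clause has at least one true literal under this assignment.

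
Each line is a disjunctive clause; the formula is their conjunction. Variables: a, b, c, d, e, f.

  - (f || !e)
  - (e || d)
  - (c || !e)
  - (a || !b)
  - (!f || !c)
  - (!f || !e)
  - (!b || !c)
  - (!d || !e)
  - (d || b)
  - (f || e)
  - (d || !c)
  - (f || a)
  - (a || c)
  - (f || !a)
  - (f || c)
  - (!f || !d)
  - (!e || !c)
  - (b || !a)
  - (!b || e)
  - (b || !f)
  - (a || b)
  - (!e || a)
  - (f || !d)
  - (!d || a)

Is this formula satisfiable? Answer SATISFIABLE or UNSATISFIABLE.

UNSATISFIABLE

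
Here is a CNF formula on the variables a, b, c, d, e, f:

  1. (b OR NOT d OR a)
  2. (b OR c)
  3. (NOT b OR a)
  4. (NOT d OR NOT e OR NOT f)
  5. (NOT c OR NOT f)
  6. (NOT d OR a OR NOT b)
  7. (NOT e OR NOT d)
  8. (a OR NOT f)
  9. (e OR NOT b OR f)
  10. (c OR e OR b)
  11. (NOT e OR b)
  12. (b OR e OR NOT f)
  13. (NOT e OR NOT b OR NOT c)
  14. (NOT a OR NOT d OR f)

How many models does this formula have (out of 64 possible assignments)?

The models are:
  a=F b=F c=T d=F e=F f=F
  a=T b=F c=T d=F e=F f=F
  a=T b=T c=F d=F e=F f=T
  a=T b=T c=F d=F e=T f=F
  a=T b=T c=F d=F e=T f=T
  a=T b=T c=F d=T e=F f=T
That's 6 in total.

6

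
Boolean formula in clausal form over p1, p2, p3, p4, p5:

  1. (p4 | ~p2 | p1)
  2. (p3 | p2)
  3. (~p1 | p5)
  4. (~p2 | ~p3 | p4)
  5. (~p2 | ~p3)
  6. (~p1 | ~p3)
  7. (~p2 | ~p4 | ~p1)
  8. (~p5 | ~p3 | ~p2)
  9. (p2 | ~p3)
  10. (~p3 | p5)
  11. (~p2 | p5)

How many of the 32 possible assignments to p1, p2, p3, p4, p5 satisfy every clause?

The models are:
  p1=0 p2=1 p3=0 p4=1 p5=1
  p1=1 p2=1 p3=0 p4=0 p5=1
That's 2 in total.

2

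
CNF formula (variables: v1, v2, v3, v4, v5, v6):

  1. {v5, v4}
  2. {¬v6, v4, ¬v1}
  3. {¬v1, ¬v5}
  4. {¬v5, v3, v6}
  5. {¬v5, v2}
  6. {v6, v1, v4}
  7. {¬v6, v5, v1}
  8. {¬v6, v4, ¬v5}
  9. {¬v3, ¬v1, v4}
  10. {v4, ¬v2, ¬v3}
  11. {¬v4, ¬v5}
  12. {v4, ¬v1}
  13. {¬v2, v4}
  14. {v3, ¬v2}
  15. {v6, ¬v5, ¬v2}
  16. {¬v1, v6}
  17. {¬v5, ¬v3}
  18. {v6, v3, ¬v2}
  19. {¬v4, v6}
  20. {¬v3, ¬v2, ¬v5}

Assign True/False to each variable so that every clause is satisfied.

v1=True, v2=True, v3=True, v4=True, v5=False, v6=True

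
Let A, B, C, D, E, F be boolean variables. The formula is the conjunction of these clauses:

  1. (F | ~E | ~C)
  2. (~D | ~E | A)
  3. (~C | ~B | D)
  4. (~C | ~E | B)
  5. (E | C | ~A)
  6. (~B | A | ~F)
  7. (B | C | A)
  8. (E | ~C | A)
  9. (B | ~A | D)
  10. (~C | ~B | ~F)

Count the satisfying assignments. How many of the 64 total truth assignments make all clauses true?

12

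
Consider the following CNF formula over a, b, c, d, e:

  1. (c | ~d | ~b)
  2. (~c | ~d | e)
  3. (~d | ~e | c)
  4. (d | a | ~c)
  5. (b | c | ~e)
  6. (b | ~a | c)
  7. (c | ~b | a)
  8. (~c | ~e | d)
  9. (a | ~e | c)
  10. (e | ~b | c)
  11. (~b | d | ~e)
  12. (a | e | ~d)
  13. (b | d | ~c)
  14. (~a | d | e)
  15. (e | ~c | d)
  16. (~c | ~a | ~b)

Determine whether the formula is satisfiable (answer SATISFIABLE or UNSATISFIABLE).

Branch on a: take a = False.
The remaining clauses are satisfied by b = False, c = False, d = False, e = False.
So a = 0, b = 0, c = 0, d = 0, e = 0 is a satisfying assignment.

SATISFIABLE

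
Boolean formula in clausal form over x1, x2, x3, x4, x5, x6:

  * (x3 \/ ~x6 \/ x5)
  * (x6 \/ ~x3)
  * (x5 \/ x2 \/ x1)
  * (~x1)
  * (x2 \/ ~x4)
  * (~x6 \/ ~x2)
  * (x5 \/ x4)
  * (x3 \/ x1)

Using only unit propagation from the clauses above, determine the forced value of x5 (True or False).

Unit clause (~x1) sets x1 = False.
(x3 \/ x1) with x1 = False leaves only x3, so x3 = True.
(x6 \/ ~x3): since x3 = True, the clause reduces to (x6). x6 = True.
(~x6 \/ ~x2) with x6 = True leaves only ~x2, so x2 = False.
In (x2 \/ x1 \/ x5), x1, x2 are now false; x5 must hold, so x5 = True.

True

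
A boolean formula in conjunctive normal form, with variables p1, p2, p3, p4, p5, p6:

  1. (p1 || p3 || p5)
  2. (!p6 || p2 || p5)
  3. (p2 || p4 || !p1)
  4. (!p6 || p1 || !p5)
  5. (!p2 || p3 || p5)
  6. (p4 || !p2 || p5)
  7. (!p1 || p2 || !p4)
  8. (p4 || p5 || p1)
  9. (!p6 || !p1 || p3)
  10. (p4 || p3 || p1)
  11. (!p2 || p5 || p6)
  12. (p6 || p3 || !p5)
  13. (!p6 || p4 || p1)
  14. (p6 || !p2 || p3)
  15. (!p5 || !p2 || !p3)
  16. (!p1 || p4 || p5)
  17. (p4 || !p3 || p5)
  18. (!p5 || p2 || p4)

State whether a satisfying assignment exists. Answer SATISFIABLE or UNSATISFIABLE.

SATISFIABLE

Try p1 = True.
Branch on p2: take p2 = True.
Branch on p3: take p3 = True.
  then p5 is forced to False.
  then p4 is forced to True.
  then p6 is forced to True.
So p1=T  p2=T  p3=T  p4=T  p5=F  p6=T is a satisfying assignment.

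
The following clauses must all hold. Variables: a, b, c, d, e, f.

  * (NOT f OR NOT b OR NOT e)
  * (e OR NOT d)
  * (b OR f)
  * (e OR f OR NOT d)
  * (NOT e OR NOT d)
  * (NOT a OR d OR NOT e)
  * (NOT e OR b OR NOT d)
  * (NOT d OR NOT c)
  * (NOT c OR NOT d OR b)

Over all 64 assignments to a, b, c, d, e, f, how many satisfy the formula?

16

Case analysis on d and e:
  d=1, e=1: a clause becomes empty — 0.
  d=1, e=0: a clause becomes empty — 0.
  d=0, e=1: remaining (a,b,c,f) ∈ {(0,0,0,1); (0,0,1,1); (0,1,0,0); (0,1,1,0)} — 4.
  d=0, e=0: a, c free; 3 ways for (b,f) × 2^2 = 12.
Total: 0 + 0 + 4 + 12 = 16.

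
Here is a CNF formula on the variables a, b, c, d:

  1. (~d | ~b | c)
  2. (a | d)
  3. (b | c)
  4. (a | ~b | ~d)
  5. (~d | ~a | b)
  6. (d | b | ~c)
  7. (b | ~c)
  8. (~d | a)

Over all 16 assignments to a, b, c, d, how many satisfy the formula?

3

The models are:
  a=T b=T c=F d=F
  a=T b=T c=T d=F
  a=T b=T c=T d=T
That's 3 in total.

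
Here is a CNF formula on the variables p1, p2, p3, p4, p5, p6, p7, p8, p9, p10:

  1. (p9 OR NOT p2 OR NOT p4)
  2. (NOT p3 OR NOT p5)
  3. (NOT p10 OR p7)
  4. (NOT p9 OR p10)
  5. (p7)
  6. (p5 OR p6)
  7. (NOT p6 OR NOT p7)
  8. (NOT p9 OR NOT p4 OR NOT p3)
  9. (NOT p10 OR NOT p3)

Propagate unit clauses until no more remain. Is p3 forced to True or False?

False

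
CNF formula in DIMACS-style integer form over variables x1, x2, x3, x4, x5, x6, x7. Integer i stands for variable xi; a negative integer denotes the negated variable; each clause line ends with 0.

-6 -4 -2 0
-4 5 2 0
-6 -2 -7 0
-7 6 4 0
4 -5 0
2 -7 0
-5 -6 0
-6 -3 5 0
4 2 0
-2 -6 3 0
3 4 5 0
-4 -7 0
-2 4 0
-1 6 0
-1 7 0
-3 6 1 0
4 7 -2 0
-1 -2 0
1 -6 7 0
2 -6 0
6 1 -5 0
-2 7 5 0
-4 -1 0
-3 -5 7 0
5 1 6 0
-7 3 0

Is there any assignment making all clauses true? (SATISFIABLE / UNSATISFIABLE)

UNSATISFIABLE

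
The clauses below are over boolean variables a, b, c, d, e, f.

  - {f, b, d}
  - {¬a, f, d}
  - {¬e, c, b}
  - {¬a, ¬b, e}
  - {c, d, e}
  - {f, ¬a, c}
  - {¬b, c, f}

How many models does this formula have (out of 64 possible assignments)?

31

Split on b, then c.
  b=T, c=T: 11 of the 16 assignments to (a,d,e,f) work.
  b=T, c=F: 5 of the 16 assignments to (a,d,e,f) work.
  b=F, c=T: a, e free; 3 ways for (d,f) × 2^2 = 12.
  b=F, c=F: remaining (a,d,e,f) ∈ {(F,T,F,F); (F,T,F,T); (T,T,F,T)} — 3.
Total: 11 + 5 + 12 + 3 = 31.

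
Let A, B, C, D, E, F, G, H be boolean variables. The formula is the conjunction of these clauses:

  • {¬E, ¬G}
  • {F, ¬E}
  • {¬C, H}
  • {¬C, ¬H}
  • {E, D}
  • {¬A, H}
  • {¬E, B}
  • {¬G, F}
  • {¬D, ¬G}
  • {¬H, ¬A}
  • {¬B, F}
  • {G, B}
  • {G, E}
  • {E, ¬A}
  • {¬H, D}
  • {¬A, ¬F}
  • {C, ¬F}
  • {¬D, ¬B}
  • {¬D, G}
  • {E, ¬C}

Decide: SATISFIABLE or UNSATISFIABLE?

UNSATISFIABLE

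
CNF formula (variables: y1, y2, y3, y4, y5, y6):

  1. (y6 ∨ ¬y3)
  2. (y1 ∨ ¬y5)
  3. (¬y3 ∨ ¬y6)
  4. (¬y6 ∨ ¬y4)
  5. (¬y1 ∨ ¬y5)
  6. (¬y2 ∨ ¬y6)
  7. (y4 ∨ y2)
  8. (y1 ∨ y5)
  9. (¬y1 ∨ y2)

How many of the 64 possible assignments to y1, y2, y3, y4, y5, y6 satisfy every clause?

2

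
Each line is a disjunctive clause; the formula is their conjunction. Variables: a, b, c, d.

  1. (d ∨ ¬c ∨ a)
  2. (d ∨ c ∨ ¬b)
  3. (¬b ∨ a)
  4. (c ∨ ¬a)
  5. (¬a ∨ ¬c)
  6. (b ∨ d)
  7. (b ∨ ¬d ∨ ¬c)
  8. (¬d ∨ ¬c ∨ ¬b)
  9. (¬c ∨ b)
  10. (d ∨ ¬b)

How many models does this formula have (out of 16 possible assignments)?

The models are:
  a=F b=F c=F d=T
That's 1 in total.

1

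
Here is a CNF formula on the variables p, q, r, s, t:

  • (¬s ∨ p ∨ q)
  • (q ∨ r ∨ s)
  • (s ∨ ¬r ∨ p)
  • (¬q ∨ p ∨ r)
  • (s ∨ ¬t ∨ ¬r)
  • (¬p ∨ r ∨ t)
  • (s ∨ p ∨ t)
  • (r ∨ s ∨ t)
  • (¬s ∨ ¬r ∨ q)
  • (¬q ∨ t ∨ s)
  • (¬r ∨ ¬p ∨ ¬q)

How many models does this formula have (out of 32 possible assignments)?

The models are:
  p=0 q=1 r=1 s=1 t=0
  p=0 q=1 r=1 s=1 t=1
  p=1 q=0 r=0 s=1 t=1
  p=1 q=0 r=1 s=0 t=0
  p=1 q=1 r=0 s=0 t=1
  p=1 q=1 r=0 s=1 t=1
That's 6 in total.

6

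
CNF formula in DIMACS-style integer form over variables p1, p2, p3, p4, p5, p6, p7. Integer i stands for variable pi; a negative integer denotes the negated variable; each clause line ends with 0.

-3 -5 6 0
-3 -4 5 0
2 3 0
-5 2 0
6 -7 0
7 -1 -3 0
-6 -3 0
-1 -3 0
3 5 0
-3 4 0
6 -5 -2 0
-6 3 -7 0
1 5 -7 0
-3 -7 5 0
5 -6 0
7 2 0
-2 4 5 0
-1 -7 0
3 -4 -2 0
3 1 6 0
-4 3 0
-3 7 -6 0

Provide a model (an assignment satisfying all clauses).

Set p1 = True and propagate.
  then p3 is forced to False.
  then p2 is forced to True.
  then p5 is forced to True.
  then p6 is forced to True.
  then p7 is forced to False.
  then p4 is forced to False.

p1=True, p2=True, p3=False, p4=False, p5=True, p6=True, p7=False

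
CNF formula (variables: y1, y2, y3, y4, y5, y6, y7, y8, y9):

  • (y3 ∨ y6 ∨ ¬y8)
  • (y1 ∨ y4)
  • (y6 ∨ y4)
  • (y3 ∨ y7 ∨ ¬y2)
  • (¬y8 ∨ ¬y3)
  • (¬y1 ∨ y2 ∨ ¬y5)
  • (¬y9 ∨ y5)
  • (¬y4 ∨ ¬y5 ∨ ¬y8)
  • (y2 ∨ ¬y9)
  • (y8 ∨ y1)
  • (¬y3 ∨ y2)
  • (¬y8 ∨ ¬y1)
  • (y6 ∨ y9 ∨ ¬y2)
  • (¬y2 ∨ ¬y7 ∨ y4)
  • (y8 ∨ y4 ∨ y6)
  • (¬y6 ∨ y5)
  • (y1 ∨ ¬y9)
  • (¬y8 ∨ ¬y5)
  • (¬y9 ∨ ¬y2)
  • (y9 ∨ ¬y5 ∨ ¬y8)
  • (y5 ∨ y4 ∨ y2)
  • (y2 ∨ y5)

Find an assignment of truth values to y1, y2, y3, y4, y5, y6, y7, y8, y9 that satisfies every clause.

y1 = 1  y2 = 1  y3 = 1  y4 = 0  y5 = 1  y6 = 1  y7 = 0  y8 = 0  y9 = 0

Set y1 = True and propagate.
  then y8 is forced to False.
Branch on y2: take y2 = True.
  then y9 is forced to False.
  then y6 is forced to True.
  then y5 is forced to True.
The remaining clauses are satisfied by y3 = True, y4 = False, y7 = False.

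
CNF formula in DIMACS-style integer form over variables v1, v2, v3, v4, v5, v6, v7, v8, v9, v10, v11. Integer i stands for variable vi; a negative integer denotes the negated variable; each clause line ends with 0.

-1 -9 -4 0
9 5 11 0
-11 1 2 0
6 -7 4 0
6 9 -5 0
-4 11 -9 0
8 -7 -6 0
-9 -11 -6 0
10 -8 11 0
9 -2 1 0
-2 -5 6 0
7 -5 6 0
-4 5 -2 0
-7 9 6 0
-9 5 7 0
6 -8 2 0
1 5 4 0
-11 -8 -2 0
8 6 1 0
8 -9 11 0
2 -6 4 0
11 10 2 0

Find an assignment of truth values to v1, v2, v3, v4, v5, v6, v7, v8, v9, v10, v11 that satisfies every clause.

v1=F, v2=F, v3=F, v4=T, v5=T, v6=T, v7=F, v8=T, v9=F, v10=T, v11=F

Pure literal: v10 appears only positively; assign v10 = True.
Branch on v1: take v1 = False.
Branch on v2: take v2 = False.
  then v11 is forced to False.
For the remaining variables, v3 = False, v4 = True, v5 = True, v6 = True, v7 = False, v8 = True, v9 = False works.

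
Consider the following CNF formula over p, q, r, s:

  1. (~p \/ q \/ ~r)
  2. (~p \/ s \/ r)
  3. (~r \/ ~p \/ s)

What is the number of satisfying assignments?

11

Case analysis on p and r:
  p=1, r=1: remaining (q,s) ∈ {(1,1)} — 1.
  p=1, r=0: remaining (q,s) ∈ {(0,1); (1,1)} — 2.
  p=0, r=1: remaining (q,s) ∈ {(0,0); (0,1); (1,0); (1,1)} — 4.
  p=0, r=0: remaining (q,s) ∈ {(0,0); (0,1); (1,0); (1,1)} — 4.
Total: 1 + 2 + 4 + 4 = 11.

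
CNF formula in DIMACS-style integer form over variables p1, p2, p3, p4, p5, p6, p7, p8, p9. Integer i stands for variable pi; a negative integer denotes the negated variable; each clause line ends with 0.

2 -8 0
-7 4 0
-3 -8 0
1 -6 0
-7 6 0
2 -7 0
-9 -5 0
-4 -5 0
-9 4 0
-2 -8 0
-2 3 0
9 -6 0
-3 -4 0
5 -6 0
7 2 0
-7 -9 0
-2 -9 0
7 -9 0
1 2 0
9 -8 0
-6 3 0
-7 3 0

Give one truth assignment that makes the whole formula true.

p1 occurs only positively in the remaining clauses — set p1 = True.
Pure literal: p8 appears only negated; assign p8 = False.
Try p2 = True.
  then p3 is forced to True.
  then p4 is forced to False.
  then p7 is forced to False.
  then p9 is forced to False.
  then p6 is forced to False.
p5 is now unconstrained; take p5 = False.
Every clause has at least one true literal under this assignment.

p1=True, p2=True, p3=True, p4=False, p5=False, p6=False, p7=False, p8=False, p9=False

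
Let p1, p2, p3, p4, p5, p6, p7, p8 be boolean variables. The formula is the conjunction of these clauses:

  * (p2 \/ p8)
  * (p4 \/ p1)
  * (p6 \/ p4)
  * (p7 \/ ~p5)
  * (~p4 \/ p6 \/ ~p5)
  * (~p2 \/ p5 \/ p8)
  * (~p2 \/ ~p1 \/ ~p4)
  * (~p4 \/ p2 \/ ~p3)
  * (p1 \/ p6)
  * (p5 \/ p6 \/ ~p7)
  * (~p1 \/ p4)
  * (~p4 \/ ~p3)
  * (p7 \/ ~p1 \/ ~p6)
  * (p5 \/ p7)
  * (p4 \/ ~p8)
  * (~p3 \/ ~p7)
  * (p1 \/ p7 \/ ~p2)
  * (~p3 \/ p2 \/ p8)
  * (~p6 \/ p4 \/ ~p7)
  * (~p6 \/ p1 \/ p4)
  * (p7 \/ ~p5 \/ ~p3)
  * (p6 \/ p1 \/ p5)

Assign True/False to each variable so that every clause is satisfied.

p3 occurs only negated in the remaining clauses — set p3 = False.
Set p1 = True and propagate.
  then p4 is forced to True.
  then p2 is forced to False.
  then p8 is forced to True.
Set p5 = False and propagate.
  then p7 is forced to True.
  then p6 is forced to True.
Check each clause:
  1. (p2 \/ p8) — p8 is true.
  2. (p4 \/ p1) — p1 is true.
  3. (p4 \/ p6) — p4 is true.
  4. (~p5 \/ p7) — ~p5 is true.
  5. (~p4 \/ ~p5 \/ p6) — ~p5 is true.
  6. (~p2 \/ p5 \/ p8) — p8 is true.
  7. (~p1 \/ ~p2 \/ ~p4) — ~p2 is true.
  8. (p2 \/ ~p3 \/ ~p4) — ~p3 is true.
  9. (p1 \/ p6) — p1 is true.
  10. (~p7 \/ p6 \/ p5) — p6 is true.
  11. (p4 \/ ~p1) — p4 is true.
  12. (~p3 \/ ~p4) — ~p3 is true.
  13. (~p1 \/ p7 \/ ~p6) — p7 is true.
  14. (p5 \/ p7) — p7 is true.
  15. (~p8 \/ p4) — p4 is true.
  16. (~p3 \/ ~p7) — ~p3 is true.
  17. (p7 \/ p1 \/ ~p2) — p1 is true.
  18. (p8 \/ p2 \/ ~p3) — p8 is true.
  19. (~p7 \/ p4 \/ ~p6) — p4 is true.
  20. (p4 \/ p1 \/ ~p6) — p1 is true.
  21. (~p5 \/ p7 \/ ~p3) — ~p5 is true.
  22. (p6 \/ p5 \/ p1) — p1 is true.

p1=True, p2=False, p3=False, p4=True, p5=False, p6=True, p7=True, p8=True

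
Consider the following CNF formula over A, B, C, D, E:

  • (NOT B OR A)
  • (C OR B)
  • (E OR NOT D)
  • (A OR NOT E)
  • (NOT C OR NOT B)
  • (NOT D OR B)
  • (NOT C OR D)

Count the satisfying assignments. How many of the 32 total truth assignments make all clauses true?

3

The models are:
  A=T B=T C=F D=F E=F
  A=T B=T C=F D=F E=T
  A=T B=T C=F D=T E=T
That's 3 in total.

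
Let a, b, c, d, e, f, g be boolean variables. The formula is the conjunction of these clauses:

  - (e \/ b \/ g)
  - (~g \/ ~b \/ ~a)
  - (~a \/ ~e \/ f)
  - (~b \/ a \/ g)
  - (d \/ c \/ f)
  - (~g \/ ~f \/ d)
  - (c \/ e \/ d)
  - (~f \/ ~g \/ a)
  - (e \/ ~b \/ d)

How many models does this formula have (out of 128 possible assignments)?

Split on g, then a.
  g=T, a=T: 7 of the 32 assignments to (b,c,d,e,f) work.
  g=T, a=F: 11 of the 32 assignments to (b,c,d,e,f) work.
  g=F, a=T: c free; 6 ways for (b,d,e,f) × 2^1 = 12.
  g=F, a=F: 7 of the 32 assignments to (b,c,d,e,f) work.
Total: 7 + 11 + 12 + 7 = 37.

37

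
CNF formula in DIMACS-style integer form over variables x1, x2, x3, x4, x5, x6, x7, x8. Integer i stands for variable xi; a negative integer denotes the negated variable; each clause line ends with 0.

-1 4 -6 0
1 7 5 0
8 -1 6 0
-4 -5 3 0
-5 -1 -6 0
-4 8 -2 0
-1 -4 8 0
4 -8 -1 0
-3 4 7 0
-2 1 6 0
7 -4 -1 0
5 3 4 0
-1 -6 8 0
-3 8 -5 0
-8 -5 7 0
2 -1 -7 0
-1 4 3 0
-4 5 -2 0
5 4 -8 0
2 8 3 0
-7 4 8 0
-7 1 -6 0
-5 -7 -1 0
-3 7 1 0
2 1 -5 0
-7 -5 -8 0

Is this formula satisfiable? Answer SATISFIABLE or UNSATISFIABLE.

SATISFIABLE

Branch on x1: take x1 = False.
The remaining clauses are satisfied by x2 = True, x3 = False, x4 = False, x5 = True, x6 = True, x7 = False, x8 = False.
Every clause has at least one true literal under this assignment.
So x1 = False  x2 = True  x3 = False  x4 = False  x5 = True  x6 = True  x7 = False  x8 = False is a satisfying assignment.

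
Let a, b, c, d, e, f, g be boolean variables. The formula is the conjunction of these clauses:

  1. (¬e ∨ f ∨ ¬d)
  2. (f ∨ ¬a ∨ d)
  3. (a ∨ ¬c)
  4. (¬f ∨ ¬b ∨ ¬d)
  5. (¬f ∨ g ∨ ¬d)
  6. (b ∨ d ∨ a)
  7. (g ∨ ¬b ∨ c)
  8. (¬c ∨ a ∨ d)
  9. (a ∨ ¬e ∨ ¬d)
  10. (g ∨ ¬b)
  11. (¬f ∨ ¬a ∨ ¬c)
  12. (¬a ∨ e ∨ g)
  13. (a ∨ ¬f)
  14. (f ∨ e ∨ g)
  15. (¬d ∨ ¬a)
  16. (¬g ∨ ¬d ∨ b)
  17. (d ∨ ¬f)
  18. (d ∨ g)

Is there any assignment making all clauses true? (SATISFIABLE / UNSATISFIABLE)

Set a = False and propagate.
  then c is forced to False.
  then f is forced to False.
Branch on b: take b = True.
  then g is forced to True.
The remaining clauses are satisfied by d = False, e = False.
Every clause has at least one true literal under this assignment.
So a = False  b = True  c = False  d = False  e = False  f = False  g = True is a satisfying assignment.

SATISFIABLE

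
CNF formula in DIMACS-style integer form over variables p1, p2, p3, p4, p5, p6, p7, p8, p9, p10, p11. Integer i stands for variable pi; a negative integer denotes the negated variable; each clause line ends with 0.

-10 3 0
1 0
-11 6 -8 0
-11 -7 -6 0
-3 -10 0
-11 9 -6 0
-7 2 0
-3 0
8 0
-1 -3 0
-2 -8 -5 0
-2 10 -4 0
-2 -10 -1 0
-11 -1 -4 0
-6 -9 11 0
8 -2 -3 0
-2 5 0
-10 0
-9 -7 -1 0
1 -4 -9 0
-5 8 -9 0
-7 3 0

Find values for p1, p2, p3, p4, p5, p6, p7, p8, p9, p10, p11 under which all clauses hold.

p1=True, p2=False, p3=False, p4=False, p5=False, p6=True, p7=False, p8=True, p9=False, p10=False, p11=False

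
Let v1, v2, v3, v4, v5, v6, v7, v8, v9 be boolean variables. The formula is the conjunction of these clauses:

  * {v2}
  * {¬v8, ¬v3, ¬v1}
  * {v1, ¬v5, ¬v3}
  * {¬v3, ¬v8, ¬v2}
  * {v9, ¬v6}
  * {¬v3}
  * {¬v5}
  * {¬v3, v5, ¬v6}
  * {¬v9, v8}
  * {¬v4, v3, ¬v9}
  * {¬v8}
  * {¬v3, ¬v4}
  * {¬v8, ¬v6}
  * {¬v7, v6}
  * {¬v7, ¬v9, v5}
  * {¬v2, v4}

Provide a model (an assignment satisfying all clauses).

v1=T, v2=T, v3=F, v4=T, v5=F, v6=F, v7=F, v8=F, v9=F

(v2) is a unit clause, so v2 = True.
(¬v3) is a unit clause, so v3 = False.
Unit propagation: (¬v5) forces v5 = False.
Unit propagation: (¬v8) forces v8 = False.
Unit propagation: (¬v9) forces v9 = False.
Unit propagation: (¬v6) forces v6 = False.
The clause (¬v7) is unit: v7 must be False.
Unit propagation: (v4) forces v4 = True.
v1 is now unconstrained; take v1 = True.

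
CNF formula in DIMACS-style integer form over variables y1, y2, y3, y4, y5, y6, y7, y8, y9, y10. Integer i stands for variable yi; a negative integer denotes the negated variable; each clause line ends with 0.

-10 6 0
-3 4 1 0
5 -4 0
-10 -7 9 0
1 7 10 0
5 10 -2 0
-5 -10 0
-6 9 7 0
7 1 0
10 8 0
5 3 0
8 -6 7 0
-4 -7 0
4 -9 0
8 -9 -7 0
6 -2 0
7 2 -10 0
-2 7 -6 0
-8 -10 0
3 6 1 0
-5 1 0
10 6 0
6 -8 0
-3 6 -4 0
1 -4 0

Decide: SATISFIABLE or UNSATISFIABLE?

y1 occurs only positively in the remaining clauses — set y1 = True.
Try y2 = True.
  then y6 is forced to True.
  then y7 is forced to True.
  then y4 is forced to False.
  then y9 is forced to False.
  then y10 is forced to False.
  then y5 is forced to True.
  then y8 is forced to True.
y3 is now unconstrained; take y3 = False.
So y1 = T, y2 = T, y3 = F, y4 = F, y5 = T, y6 = T, y7 = T, y8 = T, y9 = F, y10 = F is a satisfying assignment.

SATISFIABLE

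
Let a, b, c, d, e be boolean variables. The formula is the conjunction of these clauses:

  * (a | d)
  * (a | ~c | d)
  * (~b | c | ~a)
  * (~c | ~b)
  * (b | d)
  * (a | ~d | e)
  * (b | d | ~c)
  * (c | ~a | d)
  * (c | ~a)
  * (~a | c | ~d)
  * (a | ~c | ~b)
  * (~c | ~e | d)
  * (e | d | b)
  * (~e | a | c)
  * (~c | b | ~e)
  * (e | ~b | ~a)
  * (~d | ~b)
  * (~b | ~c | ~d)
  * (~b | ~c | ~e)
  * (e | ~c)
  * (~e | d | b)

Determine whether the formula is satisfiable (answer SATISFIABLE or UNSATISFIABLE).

UNSATISFIABLE

c = True:
  propagation gives b=False, d=True, e=False; an empty clause results — contradiction.
c = False:
  propagation gives a=False, d=True, e=True; an empty clause results — contradiction.
Every branch closes, so no satisfying assignment exists.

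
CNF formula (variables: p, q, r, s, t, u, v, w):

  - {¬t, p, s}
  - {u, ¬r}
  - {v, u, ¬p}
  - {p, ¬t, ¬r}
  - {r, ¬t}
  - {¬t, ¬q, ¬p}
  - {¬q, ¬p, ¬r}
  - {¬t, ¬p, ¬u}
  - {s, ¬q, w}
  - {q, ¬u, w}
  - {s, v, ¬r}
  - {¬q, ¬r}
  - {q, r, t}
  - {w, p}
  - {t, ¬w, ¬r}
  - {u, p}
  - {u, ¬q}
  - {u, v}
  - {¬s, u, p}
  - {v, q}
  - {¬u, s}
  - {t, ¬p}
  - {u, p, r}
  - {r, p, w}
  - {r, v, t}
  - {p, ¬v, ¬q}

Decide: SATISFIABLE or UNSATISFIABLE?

UNSATISFIABLE

p = True:
  propagation gives t=True, r=True, u=True; an empty clause results — contradiction.
p = False:
  r = True:
    propagation gives t=False; an empty clause results — contradiction.
  r = False:
    propagation gives t=False, q=True, v=True; an empty clause results — contradiction.
Every branch closes, so no satisfying assignment exists.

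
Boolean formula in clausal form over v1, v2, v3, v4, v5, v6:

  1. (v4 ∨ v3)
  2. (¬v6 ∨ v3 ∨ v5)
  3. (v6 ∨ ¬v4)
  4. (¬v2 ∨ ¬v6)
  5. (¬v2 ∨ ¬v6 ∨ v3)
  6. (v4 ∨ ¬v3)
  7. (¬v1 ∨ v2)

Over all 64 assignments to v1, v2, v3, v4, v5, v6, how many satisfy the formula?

3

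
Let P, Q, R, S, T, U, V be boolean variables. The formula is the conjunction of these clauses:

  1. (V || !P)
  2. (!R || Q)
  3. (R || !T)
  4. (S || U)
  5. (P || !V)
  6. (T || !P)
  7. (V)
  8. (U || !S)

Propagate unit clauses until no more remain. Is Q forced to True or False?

Unit clause (V) sets V = True.
From (!V || P) and V = True: P = True.
(T || !P): since P = True, the clause reduces to (T). T = True.
(!T || R): since T = True, the clause reduces to (R). R = True.
From (!R || Q) and R = True: Q = True.

True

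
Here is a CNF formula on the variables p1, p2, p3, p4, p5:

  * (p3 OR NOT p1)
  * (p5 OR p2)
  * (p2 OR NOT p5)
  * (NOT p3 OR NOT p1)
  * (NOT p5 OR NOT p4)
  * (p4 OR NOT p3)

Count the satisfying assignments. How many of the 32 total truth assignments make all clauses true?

4

Satisfying assignments:
  p1=F p2=T p3=F p4=F p5=F
  p1=F p2=T p3=F p4=F p5=T
  p1=F p2=T p3=F p4=T p5=F
  p1=F p2=T p3=T p4=T p5=F
That's 4 in total.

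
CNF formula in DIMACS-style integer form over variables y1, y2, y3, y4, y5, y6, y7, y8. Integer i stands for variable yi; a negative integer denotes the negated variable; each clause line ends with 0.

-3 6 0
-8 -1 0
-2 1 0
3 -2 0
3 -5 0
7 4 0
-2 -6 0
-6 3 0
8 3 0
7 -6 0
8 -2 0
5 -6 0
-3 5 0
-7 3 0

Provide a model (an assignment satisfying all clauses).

y2 occurs only negated in the remaining clauses — set y2 = False.
Pure literal: y4 appears only positively; assign y4 = True.
Branch on y1: take y1 = False.
Try y3 = True.
  then y6 is forced to True.
  then y7 is forced to True.
  then y5 is forced to True.
y8 is now unconstrained; take y8 = True.
Check each clause:
  1. {y6, ¬y3} — y6 is true.
  2. {¬y8, ¬y1} — ¬y1 is true.
  3. {y1, ¬y2} — ¬y2 is true.
  4. {¬y2, y3} — y3 is true.
  5. {¬y5, y3} — y3 is true.
  6. {y7, y4} — y4 is true.
  7. {¬y6, ¬y2} — ¬y2 is true.
  8. {¬y6, y3} — y3 is true.
  9. {y3, y8} — y8 is true.
  10. {y7, ¬y6} — y7 is true.
  11. {y8, ¬y2} — y8 is true.
  12. {¬y6, y5} — y5 is true.
  13. {y5, ¬y3} — y5 is true.
  14. {¬y7, y3} — y3 is true.

y1=False  y2=False  y3=True  y4=True  y5=True  y6=True  y7=True  y8=True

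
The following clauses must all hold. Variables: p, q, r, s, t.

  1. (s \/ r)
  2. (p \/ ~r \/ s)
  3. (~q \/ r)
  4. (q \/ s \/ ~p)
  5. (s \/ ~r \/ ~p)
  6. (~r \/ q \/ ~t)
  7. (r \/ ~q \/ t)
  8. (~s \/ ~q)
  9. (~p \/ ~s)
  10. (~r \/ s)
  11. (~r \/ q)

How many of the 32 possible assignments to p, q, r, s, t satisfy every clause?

2

The models are:
  p=0 q=0 r=0 s=1 t=0
  p=0 q=0 r=0 s=1 t=1
That's 2 in total.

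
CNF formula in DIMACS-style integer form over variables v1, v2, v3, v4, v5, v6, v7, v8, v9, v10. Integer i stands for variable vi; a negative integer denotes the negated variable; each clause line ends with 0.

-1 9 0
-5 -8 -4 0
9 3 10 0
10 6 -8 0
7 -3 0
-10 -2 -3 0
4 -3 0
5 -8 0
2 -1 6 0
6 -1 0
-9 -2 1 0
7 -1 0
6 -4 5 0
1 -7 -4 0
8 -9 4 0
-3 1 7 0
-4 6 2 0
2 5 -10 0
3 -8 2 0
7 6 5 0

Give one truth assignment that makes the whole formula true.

v6 occurs only positively in the remaining clauses — set v6 = True.
Branch on v1: take v1 = True.
  then v9 is forced to True.
  then v7 is forced to True.
Branch on v2: take v2 = True.
For the remaining variables, v3 = False, v4 = True, v5 = True, v8 = False, v10 = True works.
Every clause has at least one true literal under this assignment.
Check each clause:
  1. (v9 OR NOT v1) — v9 is true.
  2. (NOT v4 OR NOT v5 OR NOT v8) — NOT v8 is true.
  3. (v10 OR v9 OR v3) — v9 is true.
  4. (NOT v8 OR v6 OR v10) — NOT v8 is true.
  5. (NOT v3 OR v7) — NOT v3 is true.
  6. (NOT v10 OR NOT v3 OR NOT v2) — NOT v3 is true.
  7. (NOT v3 OR v4) — v4 is true.
  8. (NOT v8 OR v5) — NOT v8 is true.
  9. (v2 OR NOT v1 OR v6) — v2 is true.
  10. (NOT v1 OR v6) — v6 is true.
  11. (NOT v2 OR NOT v9 OR v1) — v1 is true.
  12. (NOT v1 OR v7) — v7 is true.
  13. (v6 OR v5 OR NOT v4) — v5 is true.
  14. (v1 OR NOT v4 OR NOT v7) — v1 is true.
  15. (v8 OR v4 OR NOT v9) — v4 is true.
  16. (v1 OR v7 OR NOT v3) — v1 is true.
  17. (NOT v4 OR v2 OR v6) — v2 is true.
  18. (v2 OR v5 OR NOT v10) — v2 is true.
  19. (v2 OR v3 OR NOT v8) — NOT v8 is true.
  20. (v5 OR v7 OR v6) — v5 is true.

v1=1, v2=1, v3=0, v4=1, v5=1, v6=1, v7=1, v8=0, v9=1, v10=1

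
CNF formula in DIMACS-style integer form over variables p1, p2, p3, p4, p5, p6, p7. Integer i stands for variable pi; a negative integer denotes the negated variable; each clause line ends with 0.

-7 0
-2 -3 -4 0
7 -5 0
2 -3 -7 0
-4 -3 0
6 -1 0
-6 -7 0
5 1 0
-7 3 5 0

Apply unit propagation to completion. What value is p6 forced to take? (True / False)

(NOT p7) is a unit clause: p7 = False.
(NOT p5 OR p7) with p7 = False leaves only NOT p5, so p5 = False.
(p5 OR p1): since p5 = False, the clause reduces to (p1). p1 = True.
From (p6 OR NOT p1) and p1 = True: p6 = True.

True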